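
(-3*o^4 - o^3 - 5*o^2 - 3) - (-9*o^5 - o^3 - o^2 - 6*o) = 9*o^5 - 3*o^4 - 4*o^2 + 6*o - 3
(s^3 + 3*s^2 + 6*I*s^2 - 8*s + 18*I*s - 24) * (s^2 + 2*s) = s^5 + 5*s^4 + 6*I*s^4 - 2*s^3 + 30*I*s^3 - 40*s^2 + 36*I*s^2 - 48*s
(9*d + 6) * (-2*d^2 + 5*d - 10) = -18*d^3 + 33*d^2 - 60*d - 60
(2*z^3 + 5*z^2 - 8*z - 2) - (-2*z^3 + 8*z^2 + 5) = 4*z^3 - 3*z^2 - 8*z - 7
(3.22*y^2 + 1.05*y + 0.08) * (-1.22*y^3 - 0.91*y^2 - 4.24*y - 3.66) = -3.9284*y^5 - 4.2112*y^4 - 14.7059*y^3 - 16.31*y^2 - 4.1822*y - 0.2928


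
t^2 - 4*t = t*(t - 4)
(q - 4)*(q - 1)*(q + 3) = q^3 - 2*q^2 - 11*q + 12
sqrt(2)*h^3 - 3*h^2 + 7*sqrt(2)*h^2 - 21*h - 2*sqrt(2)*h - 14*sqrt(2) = (h + 7)*(h - 2*sqrt(2))*(sqrt(2)*h + 1)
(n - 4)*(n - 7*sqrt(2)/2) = n^2 - 7*sqrt(2)*n/2 - 4*n + 14*sqrt(2)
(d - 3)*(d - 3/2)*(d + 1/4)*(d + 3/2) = d^4 - 11*d^3/4 - 3*d^2 + 99*d/16 + 27/16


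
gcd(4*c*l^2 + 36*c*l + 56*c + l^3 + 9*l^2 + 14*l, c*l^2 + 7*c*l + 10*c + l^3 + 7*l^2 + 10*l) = l + 2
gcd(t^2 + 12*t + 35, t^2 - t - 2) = 1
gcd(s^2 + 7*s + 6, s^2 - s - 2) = s + 1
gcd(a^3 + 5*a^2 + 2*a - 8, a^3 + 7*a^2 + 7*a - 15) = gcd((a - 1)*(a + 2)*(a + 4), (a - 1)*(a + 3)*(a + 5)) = a - 1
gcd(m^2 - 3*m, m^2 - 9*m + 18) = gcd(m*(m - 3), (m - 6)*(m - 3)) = m - 3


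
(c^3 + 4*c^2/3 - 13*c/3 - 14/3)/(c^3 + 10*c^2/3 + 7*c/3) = (c - 2)/c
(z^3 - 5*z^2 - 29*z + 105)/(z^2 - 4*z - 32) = (-z^3 + 5*z^2 + 29*z - 105)/(-z^2 + 4*z + 32)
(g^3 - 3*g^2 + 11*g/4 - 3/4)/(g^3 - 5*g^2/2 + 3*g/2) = (g - 1/2)/g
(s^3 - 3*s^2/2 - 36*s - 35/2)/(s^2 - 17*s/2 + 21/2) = (2*s^2 + 11*s + 5)/(2*s - 3)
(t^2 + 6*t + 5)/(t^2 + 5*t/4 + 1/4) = 4*(t + 5)/(4*t + 1)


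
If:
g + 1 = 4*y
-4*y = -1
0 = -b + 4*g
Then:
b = 0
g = 0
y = 1/4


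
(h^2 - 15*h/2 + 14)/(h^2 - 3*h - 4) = (h - 7/2)/(h + 1)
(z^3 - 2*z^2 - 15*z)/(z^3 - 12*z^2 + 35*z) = (z + 3)/(z - 7)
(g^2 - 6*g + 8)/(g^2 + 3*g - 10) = (g - 4)/(g + 5)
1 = 1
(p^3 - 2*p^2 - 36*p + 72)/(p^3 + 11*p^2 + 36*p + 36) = (p^2 - 8*p + 12)/(p^2 + 5*p + 6)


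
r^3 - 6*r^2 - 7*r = r*(r - 7)*(r + 1)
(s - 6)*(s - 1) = s^2 - 7*s + 6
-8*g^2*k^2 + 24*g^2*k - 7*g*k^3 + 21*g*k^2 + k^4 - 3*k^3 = k*(-8*g + k)*(g + k)*(k - 3)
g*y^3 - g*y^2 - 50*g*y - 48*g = (y - 8)*(y + 6)*(g*y + g)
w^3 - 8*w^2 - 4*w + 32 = (w - 8)*(w - 2)*(w + 2)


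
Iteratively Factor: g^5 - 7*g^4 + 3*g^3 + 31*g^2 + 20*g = (g + 1)*(g^4 - 8*g^3 + 11*g^2 + 20*g) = (g - 5)*(g + 1)*(g^3 - 3*g^2 - 4*g) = (g - 5)*(g + 1)^2*(g^2 - 4*g) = (g - 5)*(g - 4)*(g + 1)^2*(g)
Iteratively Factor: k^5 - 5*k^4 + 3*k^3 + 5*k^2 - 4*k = (k - 1)*(k^4 - 4*k^3 - k^2 + 4*k) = (k - 1)^2*(k^3 - 3*k^2 - 4*k) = (k - 1)^2*(k + 1)*(k^2 - 4*k) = (k - 4)*(k - 1)^2*(k + 1)*(k)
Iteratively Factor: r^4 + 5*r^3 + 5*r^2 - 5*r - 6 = (r + 2)*(r^3 + 3*r^2 - r - 3) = (r + 1)*(r + 2)*(r^2 + 2*r - 3) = (r - 1)*(r + 1)*(r + 2)*(r + 3)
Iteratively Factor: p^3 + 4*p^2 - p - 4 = (p + 4)*(p^2 - 1) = (p + 1)*(p + 4)*(p - 1)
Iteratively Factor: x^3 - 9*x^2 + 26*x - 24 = (x - 4)*(x^2 - 5*x + 6) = (x - 4)*(x - 3)*(x - 2)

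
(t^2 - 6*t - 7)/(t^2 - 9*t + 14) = (t + 1)/(t - 2)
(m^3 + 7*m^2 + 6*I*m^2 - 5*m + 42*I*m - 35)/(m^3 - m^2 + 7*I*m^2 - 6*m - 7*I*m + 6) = (m^2 + m*(7 + 5*I) + 35*I)/(m^2 + m*(-1 + 6*I) - 6*I)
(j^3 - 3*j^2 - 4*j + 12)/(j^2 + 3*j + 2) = (j^2 - 5*j + 6)/(j + 1)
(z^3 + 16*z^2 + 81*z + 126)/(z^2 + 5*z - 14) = (z^2 + 9*z + 18)/(z - 2)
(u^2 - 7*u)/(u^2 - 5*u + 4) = u*(u - 7)/(u^2 - 5*u + 4)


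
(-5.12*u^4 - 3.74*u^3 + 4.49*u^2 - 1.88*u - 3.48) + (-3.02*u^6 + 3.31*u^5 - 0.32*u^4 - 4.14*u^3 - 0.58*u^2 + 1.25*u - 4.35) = -3.02*u^6 + 3.31*u^5 - 5.44*u^4 - 7.88*u^3 + 3.91*u^2 - 0.63*u - 7.83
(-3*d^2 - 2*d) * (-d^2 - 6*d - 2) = 3*d^4 + 20*d^3 + 18*d^2 + 4*d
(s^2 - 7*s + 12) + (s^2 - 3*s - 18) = 2*s^2 - 10*s - 6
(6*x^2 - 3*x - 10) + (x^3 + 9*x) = x^3 + 6*x^2 + 6*x - 10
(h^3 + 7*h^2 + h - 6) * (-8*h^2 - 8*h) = -8*h^5 - 64*h^4 - 64*h^3 + 40*h^2 + 48*h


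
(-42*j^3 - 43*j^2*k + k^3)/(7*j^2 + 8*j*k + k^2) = (-42*j^2 - j*k + k^2)/(7*j + k)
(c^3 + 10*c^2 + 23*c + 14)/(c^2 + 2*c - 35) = (c^2 + 3*c + 2)/(c - 5)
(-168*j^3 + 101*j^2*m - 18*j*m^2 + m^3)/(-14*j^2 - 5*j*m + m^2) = (24*j^2 - 11*j*m + m^2)/(2*j + m)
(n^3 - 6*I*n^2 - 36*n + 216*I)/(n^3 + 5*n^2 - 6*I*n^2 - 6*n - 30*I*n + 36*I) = (n - 6)/(n - 1)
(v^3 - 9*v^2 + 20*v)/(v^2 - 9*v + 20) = v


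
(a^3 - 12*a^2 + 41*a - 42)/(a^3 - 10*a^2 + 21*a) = (a - 2)/a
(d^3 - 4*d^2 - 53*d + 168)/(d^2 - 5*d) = (d^3 - 4*d^2 - 53*d + 168)/(d*(d - 5))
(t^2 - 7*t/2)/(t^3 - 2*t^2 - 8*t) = (7/2 - t)/(-t^2 + 2*t + 8)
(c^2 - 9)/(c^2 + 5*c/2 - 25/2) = 2*(c^2 - 9)/(2*c^2 + 5*c - 25)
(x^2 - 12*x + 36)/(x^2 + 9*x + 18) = (x^2 - 12*x + 36)/(x^2 + 9*x + 18)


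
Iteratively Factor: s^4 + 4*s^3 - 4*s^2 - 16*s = (s + 2)*(s^3 + 2*s^2 - 8*s) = (s + 2)*(s + 4)*(s^2 - 2*s) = (s - 2)*(s + 2)*(s + 4)*(s)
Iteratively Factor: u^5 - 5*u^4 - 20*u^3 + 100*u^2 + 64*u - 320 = (u + 4)*(u^4 - 9*u^3 + 16*u^2 + 36*u - 80) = (u - 2)*(u + 4)*(u^3 - 7*u^2 + 2*u + 40) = (u - 4)*(u - 2)*(u + 4)*(u^2 - 3*u - 10) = (u - 5)*(u - 4)*(u - 2)*(u + 4)*(u + 2)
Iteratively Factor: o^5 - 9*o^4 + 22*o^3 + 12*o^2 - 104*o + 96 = (o - 2)*(o^4 - 7*o^3 + 8*o^2 + 28*o - 48) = (o - 2)*(o + 2)*(o^3 - 9*o^2 + 26*o - 24) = (o - 3)*(o - 2)*(o + 2)*(o^2 - 6*o + 8) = (o - 3)*(o - 2)^2*(o + 2)*(o - 4)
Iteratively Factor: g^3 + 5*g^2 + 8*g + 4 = (g + 2)*(g^2 + 3*g + 2) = (g + 1)*(g + 2)*(g + 2)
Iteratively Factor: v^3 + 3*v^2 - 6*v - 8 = (v - 2)*(v^2 + 5*v + 4) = (v - 2)*(v + 1)*(v + 4)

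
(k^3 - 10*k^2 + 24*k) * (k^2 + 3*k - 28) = k^5 - 7*k^4 - 34*k^3 + 352*k^2 - 672*k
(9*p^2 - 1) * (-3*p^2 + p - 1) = -27*p^4 + 9*p^3 - 6*p^2 - p + 1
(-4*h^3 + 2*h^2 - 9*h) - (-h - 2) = -4*h^3 + 2*h^2 - 8*h + 2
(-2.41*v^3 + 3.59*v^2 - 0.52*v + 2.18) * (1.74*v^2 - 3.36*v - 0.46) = -4.1934*v^5 + 14.3442*v^4 - 11.8586*v^3 + 3.889*v^2 - 7.0856*v - 1.0028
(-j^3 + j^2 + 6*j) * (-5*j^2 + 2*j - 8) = 5*j^5 - 7*j^4 - 20*j^3 + 4*j^2 - 48*j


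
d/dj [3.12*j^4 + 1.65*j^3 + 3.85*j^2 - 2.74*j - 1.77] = 12.48*j^3 + 4.95*j^2 + 7.7*j - 2.74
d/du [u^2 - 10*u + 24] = 2*u - 10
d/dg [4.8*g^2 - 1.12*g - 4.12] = 9.6*g - 1.12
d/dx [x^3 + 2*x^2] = x*(3*x + 4)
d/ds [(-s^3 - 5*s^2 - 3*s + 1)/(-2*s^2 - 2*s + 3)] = (2*s^4 + 4*s^3 - 5*s^2 - 26*s - 7)/(4*s^4 + 8*s^3 - 8*s^2 - 12*s + 9)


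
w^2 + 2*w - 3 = (w - 1)*(w + 3)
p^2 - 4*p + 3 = (p - 3)*(p - 1)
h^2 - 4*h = h*(h - 4)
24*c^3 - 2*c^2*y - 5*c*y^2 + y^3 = (-4*c + y)*(-3*c + y)*(2*c + y)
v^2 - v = v*(v - 1)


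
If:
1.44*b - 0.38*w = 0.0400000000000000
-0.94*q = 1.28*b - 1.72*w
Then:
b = 0.263888888888889*w + 0.0277777777777778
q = 1.47044917257683*w - 0.0378250591016548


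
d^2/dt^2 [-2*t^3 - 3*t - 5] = -12*t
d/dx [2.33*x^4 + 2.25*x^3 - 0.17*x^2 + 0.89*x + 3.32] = 9.32*x^3 + 6.75*x^2 - 0.34*x + 0.89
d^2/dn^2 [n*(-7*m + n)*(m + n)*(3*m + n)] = -50*m^2 - 18*m*n + 12*n^2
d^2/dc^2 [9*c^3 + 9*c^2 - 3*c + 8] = 54*c + 18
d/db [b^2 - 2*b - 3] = 2*b - 2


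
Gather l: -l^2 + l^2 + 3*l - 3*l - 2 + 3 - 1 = 0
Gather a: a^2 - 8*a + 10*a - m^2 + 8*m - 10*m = a^2 + 2*a - m^2 - 2*m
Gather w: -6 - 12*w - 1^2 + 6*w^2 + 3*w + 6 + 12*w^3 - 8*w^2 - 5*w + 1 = 12*w^3 - 2*w^2 - 14*w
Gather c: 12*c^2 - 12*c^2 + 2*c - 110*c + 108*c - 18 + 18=0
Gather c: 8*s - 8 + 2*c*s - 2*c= c*(2*s - 2) + 8*s - 8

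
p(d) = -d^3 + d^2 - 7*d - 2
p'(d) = -3*d^2 + 2*d - 7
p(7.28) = -385.79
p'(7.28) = -151.44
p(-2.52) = 37.99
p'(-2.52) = -31.09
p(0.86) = -7.92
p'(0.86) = -7.50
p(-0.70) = 3.73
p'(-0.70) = -9.87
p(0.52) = -5.51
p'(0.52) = -6.77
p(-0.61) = 2.87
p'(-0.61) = -9.34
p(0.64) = -6.33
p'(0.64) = -6.95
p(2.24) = -23.90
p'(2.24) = -17.57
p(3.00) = -41.00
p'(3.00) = -28.00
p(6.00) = -224.00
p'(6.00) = -103.00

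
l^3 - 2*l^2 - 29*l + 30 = (l - 6)*(l - 1)*(l + 5)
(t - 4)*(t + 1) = t^2 - 3*t - 4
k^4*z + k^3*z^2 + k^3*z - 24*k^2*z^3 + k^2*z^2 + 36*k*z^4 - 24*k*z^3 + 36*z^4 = (k - 3*z)*(k - 2*z)*(k + 6*z)*(k*z + z)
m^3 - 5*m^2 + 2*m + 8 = (m - 4)*(m - 2)*(m + 1)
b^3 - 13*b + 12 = (b - 3)*(b - 1)*(b + 4)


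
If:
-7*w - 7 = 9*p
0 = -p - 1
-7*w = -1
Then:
No Solution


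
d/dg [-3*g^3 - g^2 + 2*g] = -9*g^2 - 2*g + 2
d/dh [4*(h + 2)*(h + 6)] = 8*h + 32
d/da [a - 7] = 1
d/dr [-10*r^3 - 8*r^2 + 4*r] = -30*r^2 - 16*r + 4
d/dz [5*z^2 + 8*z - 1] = 10*z + 8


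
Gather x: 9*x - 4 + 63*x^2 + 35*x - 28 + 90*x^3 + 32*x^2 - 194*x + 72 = 90*x^3 + 95*x^2 - 150*x + 40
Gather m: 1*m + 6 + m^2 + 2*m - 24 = m^2 + 3*m - 18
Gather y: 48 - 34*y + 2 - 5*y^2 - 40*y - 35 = -5*y^2 - 74*y + 15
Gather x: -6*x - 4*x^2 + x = -4*x^2 - 5*x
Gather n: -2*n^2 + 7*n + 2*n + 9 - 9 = -2*n^2 + 9*n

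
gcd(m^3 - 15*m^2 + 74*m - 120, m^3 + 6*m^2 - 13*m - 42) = 1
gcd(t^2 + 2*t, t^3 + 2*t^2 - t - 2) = t + 2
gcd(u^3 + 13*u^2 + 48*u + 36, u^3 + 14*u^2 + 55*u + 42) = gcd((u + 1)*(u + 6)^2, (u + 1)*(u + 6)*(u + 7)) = u^2 + 7*u + 6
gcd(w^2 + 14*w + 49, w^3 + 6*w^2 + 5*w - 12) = 1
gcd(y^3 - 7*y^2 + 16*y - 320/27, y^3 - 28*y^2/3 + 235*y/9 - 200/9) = y^2 - 13*y/3 + 40/9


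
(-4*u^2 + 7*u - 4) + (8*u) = -4*u^2 + 15*u - 4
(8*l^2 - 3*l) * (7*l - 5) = 56*l^3 - 61*l^2 + 15*l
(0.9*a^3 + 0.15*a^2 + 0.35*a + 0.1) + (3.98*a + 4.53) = 0.9*a^3 + 0.15*a^2 + 4.33*a + 4.63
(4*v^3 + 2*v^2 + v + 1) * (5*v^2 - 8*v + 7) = 20*v^5 - 22*v^4 + 17*v^3 + 11*v^2 - v + 7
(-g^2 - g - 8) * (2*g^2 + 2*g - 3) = -2*g^4 - 4*g^3 - 15*g^2 - 13*g + 24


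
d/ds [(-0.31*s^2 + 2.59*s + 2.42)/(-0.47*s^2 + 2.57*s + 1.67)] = (0.4206*s^2 + 1.2394*s - 1.8941)/(0.2209*s^4 - 2.4158*s^3 + 5.0351*s^2 + 8.5838*s + 2.7889)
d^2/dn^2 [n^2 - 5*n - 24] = 2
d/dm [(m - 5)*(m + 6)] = 2*m + 1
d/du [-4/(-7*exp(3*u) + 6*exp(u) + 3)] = (24 - 84*exp(2*u))*exp(u)/(-7*exp(3*u) + 6*exp(u) + 3)^2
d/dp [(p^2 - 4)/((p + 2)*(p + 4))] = 6/(p^2 + 8*p + 16)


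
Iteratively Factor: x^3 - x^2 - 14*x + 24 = (x - 3)*(x^2 + 2*x - 8) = (x - 3)*(x + 4)*(x - 2)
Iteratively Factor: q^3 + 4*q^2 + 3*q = (q + 3)*(q^2 + q) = q*(q + 3)*(q + 1)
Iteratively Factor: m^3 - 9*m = (m - 3)*(m^2 + 3*m) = (m - 3)*(m + 3)*(m)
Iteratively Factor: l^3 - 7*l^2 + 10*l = (l - 2)*(l^2 - 5*l) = l*(l - 2)*(l - 5)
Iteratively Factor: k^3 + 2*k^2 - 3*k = (k + 3)*(k^2 - k) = (k - 1)*(k + 3)*(k)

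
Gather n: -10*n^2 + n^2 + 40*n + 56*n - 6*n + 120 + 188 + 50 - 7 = -9*n^2 + 90*n + 351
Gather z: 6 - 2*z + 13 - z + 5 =24 - 3*z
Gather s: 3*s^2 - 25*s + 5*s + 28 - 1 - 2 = 3*s^2 - 20*s + 25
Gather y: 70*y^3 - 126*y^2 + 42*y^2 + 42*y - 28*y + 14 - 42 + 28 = 70*y^3 - 84*y^2 + 14*y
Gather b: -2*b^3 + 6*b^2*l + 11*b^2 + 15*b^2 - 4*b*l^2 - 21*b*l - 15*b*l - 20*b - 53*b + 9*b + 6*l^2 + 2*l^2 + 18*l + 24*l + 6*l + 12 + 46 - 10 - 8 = -2*b^3 + b^2*(6*l + 26) + b*(-4*l^2 - 36*l - 64) + 8*l^2 + 48*l + 40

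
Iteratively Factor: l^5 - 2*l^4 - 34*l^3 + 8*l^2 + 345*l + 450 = (l + 3)*(l^4 - 5*l^3 - 19*l^2 + 65*l + 150) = (l - 5)*(l + 3)*(l^3 - 19*l - 30) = (l - 5)^2*(l + 3)*(l^2 + 5*l + 6) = (l - 5)^2*(l + 2)*(l + 3)*(l + 3)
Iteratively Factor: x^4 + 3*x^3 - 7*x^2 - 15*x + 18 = (x + 3)*(x^3 - 7*x + 6) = (x + 3)^2*(x^2 - 3*x + 2) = (x - 1)*(x + 3)^2*(x - 2)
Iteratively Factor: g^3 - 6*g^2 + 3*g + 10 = (g - 5)*(g^2 - g - 2) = (g - 5)*(g - 2)*(g + 1)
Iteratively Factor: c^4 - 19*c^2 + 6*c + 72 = (c + 2)*(c^3 - 2*c^2 - 15*c + 36) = (c + 2)*(c + 4)*(c^2 - 6*c + 9) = (c - 3)*(c + 2)*(c + 4)*(c - 3)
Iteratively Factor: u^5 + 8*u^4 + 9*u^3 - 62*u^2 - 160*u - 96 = (u - 3)*(u^4 + 11*u^3 + 42*u^2 + 64*u + 32) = (u - 3)*(u + 1)*(u^3 + 10*u^2 + 32*u + 32) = (u - 3)*(u + 1)*(u + 2)*(u^2 + 8*u + 16) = (u - 3)*(u + 1)*(u + 2)*(u + 4)*(u + 4)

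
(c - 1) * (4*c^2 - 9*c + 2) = 4*c^3 - 13*c^2 + 11*c - 2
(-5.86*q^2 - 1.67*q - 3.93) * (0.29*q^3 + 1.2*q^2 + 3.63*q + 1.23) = -1.6994*q^5 - 7.5163*q^4 - 24.4155*q^3 - 17.9859*q^2 - 16.32*q - 4.8339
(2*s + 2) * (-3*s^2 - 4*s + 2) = -6*s^3 - 14*s^2 - 4*s + 4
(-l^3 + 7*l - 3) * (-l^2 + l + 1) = l^5 - l^4 - 8*l^3 + 10*l^2 + 4*l - 3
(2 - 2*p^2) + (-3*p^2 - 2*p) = -5*p^2 - 2*p + 2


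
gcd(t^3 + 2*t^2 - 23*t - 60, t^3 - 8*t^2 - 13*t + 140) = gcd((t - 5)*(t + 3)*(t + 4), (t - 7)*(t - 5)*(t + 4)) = t^2 - t - 20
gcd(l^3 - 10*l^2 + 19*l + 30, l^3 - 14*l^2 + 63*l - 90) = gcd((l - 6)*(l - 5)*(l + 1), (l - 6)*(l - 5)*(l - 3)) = l^2 - 11*l + 30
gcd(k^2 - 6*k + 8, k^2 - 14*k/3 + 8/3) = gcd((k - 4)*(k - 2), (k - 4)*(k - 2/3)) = k - 4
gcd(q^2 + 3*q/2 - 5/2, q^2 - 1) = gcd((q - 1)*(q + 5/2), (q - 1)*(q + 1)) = q - 1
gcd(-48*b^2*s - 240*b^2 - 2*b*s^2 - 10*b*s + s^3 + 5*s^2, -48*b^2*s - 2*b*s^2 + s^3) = -48*b^2 - 2*b*s + s^2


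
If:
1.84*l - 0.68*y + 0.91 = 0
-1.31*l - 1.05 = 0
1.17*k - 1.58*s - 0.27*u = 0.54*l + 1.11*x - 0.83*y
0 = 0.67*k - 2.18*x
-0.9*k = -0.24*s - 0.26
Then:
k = 3.25373134328358*x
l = -0.80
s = 12.2014925373134*x - 1.08333333333333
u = 5.389228436639 - 61.4129353233831*x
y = -0.83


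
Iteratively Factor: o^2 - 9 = (o - 3)*(o + 3)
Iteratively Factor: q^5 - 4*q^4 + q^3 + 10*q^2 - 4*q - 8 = (q - 2)*(q^4 - 2*q^3 - 3*q^2 + 4*q + 4) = (q - 2)*(q + 1)*(q^3 - 3*q^2 + 4) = (q - 2)^2*(q + 1)*(q^2 - q - 2) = (q - 2)^3*(q + 1)*(q + 1)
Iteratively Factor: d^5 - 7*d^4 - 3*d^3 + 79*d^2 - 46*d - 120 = (d - 4)*(d^4 - 3*d^3 - 15*d^2 + 19*d + 30) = (d - 4)*(d + 1)*(d^3 - 4*d^2 - 11*d + 30) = (d - 4)*(d + 1)*(d + 3)*(d^2 - 7*d + 10) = (d - 4)*(d - 2)*(d + 1)*(d + 3)*(d - 5)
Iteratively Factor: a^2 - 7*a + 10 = (a - 2)*(a - 5)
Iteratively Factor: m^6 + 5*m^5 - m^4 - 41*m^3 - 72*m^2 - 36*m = (m + 2)*(m^5 + 3*m^4 - 7*m^3 - 27*m^2 - 18*m) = (m - 3)*(m + 2)*(m^4 + 6*m^3 + 11*m^2 + 6*m) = (m - 3)*(m + 2)^2*(m^3 + 4*m^2 + 3*m) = m*(m - 3)*(m + 2)^2*(m^2 + 4*m + 3) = m*(m - 3)*(m + 2)^2*(m + 3)*(m + 1)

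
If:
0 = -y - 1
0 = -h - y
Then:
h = 1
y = -1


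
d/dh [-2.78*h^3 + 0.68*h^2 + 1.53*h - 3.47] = -8.34*h^2 + 1.36*h + 1.53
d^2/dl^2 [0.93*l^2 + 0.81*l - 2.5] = 1.86000000000000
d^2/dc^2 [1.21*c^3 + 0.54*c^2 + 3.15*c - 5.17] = 7.26*c + 1.08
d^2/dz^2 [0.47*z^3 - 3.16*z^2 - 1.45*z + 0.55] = 2.82*z - 6.32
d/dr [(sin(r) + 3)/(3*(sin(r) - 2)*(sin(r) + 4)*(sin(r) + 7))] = -2*(sin(r)^3 + 9*sin(r)^2 + 27*sin(r) + 37)*cos(r)/(3*(sin(r) - 2)^2*(sin(r) + 4)^2*(sin(r) + 7)^2)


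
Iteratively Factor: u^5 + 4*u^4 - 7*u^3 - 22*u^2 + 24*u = (u + 4)*(u^4 - 7*u^2 + 6*u) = (u - 2)*(u + 4)*(u^3 + 2*u^2 - 3*u) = (u - 2)*(u - 1)*(u + 4)*(u^2 + 3*u) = u*(u - 2)*(u - 1)*(u + 4)*(u + 3)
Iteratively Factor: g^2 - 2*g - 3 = (g + 1)*(g - 3)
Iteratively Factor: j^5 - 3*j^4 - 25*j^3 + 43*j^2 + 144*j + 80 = (j + 1)*(j^4 - 4*j^3 - 21*j^2 + 64*j + 80) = (j - 4)*(j + 1)*(j^3 - 21*j - 20) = (j - 4)*(j + 1)^2*(j^2 - j - 20) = (j - 5)*(j - 4)*(j + 1)^2*(j + 4)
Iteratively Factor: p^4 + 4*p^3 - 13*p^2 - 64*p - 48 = (p + 1)*(p^3 + 3*p^2 - 16*p - 48) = (p + 1)*(p + 4)*(p^2 - p - 12) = (p + 1)*(p + 3)*(p + 4)*(p - 4)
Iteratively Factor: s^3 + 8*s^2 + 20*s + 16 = (s + 2)*(s^2 + 6*s + 8) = (s + 2)*(s + 4)*(s + 2)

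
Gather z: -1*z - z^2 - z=-z^2 - 2*z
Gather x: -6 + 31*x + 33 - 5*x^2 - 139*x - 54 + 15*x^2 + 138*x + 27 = 10*x^2 + 30*x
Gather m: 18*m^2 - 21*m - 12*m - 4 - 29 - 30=18*m^2 - 33*m - 63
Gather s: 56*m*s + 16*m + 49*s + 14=16*m + s*(56*m + 49) + 14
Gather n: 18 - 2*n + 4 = 22 - 2*n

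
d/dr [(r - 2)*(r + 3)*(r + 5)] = 3*r^2 + 12*r - 1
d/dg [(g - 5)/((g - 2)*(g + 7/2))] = 2*(-2*g^2 + 20*g + 1)/(4*g^4 + 12*g^3 - 47*g^2 - 84*g + 196)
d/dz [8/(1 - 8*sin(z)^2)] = 64*sin(2*z)/(3 - 4*cos(2*z))^2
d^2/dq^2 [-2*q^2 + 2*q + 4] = -4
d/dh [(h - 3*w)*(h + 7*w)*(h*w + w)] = w*(3*h^2 + 8*h*w + 2*h - 21*w^2 + 4*w)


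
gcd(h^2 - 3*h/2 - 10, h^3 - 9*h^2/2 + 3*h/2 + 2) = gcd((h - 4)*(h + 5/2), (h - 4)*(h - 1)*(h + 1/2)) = h - 4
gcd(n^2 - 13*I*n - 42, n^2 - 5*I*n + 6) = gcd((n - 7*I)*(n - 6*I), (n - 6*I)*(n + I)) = n - 6*I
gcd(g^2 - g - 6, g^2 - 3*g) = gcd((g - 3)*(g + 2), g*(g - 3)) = g - 3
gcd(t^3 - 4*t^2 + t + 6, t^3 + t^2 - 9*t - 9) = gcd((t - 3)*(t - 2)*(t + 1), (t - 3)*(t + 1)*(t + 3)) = t^2 - 2*t - 3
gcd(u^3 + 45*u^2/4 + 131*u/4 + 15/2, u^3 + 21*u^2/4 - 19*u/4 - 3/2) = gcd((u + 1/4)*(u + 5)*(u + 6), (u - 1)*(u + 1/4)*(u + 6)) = u^2 + 25*u/4 + 3/2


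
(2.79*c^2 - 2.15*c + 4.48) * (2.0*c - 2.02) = 5.58*c^3 - 9.9358*c^2 + 13.303*c - 9.0496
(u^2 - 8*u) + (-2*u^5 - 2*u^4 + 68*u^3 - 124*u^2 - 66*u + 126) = -2*u^5 - 2*u^4 + 68*u^3 - 123*u^2 - 74*u + 126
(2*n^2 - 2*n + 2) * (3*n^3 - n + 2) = 6*n^5 - 6*n^4 + 4*n^3 + 6*n^2 - 6*n + 4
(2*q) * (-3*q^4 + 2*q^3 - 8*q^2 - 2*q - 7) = -6*q^5 + 4*q^4 - 16*q^3 - 4*q^2 - 14*q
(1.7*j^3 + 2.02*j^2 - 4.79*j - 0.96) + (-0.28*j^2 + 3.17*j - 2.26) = 1.7*j^3 + 1.74*j^2 - 1.62*j - 3.22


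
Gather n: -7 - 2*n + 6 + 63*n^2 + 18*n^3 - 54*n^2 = 18*n^3 + 9*n^2 - 2*n - 1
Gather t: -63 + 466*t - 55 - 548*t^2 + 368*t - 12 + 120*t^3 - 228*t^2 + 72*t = 120*t^3 - 776*t^2 + 906*t - 130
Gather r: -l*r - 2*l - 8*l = -l*r - 10*l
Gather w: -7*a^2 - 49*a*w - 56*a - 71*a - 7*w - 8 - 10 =-7*a^2 - 127*a + w*(-49*a - 7) - 18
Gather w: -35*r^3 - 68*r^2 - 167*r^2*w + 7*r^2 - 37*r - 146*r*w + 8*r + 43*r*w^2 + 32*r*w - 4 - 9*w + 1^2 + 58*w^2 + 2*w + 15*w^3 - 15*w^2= -35*r^3 - 61*r^2 - 29*r + 15*w^3 + w^2*(43*r + 43) + w*(-167*r^2 - 114*r - 7) - 3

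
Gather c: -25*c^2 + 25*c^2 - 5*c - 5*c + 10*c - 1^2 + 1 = 0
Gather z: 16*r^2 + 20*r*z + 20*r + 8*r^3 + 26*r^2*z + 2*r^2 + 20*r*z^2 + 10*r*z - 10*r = 8*r^3 + 18*r^2 + 20*r*z^2 + 10*r + z*(26*r^2 + 30*r)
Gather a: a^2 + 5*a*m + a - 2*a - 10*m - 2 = a^2 + a*(5*m - 1) - 10*m - 2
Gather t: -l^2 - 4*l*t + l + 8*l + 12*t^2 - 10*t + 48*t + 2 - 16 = -l^2 + 9*l + 12*t^2 + t*(38 - 4*l) - 14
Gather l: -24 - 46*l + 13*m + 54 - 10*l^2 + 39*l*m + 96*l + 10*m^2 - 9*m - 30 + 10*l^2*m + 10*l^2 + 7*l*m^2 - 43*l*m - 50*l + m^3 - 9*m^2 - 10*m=10*l^2*m + l*(7*m^2 - 4*m) + m^3 + m^2 - 6*m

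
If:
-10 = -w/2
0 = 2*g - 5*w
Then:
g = 50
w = 20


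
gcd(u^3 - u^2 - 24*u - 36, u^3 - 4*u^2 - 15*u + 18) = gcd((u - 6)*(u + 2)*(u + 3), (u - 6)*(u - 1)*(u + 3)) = u^2 - 3*u - 18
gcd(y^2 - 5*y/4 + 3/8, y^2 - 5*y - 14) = 1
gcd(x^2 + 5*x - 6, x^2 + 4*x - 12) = x + 6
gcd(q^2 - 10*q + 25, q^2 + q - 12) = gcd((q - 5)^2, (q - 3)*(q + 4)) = 1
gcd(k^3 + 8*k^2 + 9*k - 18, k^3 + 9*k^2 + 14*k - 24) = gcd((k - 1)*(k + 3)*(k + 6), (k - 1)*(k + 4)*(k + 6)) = k^2 + 5*k - 6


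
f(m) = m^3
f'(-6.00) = 108.00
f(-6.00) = -216.00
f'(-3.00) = 27.00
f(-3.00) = -27.00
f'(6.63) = 131.87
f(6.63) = 291.43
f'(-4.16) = 51.92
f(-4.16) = -71.99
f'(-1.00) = 3.00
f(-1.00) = -1.00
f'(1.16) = 4.04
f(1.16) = 1.56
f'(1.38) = 5.71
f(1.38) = 2.63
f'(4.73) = 67.12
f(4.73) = 105.82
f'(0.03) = 0.00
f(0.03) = 0.00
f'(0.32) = 0.31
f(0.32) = 0.03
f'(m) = 3*m^2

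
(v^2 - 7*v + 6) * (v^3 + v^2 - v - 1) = v^5 - 6*v^4 - 2*v^3 + 12*v^2 + v - 6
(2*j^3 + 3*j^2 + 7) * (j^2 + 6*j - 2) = 2*j^5 + 15*j^4 + 14*j^3 + j^2 + 42*j - 14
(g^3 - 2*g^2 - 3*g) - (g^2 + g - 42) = g^3 - 3*g^2 - 4*g + 42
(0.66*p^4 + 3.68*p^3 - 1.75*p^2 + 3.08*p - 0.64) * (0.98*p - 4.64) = 0.6468*p^5 + 0.544*p^4 - 18.7902*p^3 + 11.1384*p^2 - 14.9184*p + 2.9696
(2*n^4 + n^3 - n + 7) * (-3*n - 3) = -6*n^5 - 9*n^4 - 3*n^3 + 3*n^2 - 18*n - 21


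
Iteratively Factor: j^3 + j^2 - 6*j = (j + 3)*(j^2 - 2*j) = (j - 2)*(j + 3)*(j)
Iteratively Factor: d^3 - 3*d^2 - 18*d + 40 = (d + 4)*(d^2 - 7*d + 10) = (d - 2)*(d + 4)*(d - 5)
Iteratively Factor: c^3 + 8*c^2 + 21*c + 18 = (c + 2)*(c^2 + 6*c + 9) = (c + 2)*(c + 3)*(c + 3)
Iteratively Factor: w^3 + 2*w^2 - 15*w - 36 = (w + 3)*(w^2 - w - 12) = (w + 3)^2*(w - 4)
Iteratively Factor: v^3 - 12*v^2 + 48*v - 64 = (v - 4)*(v^2 - 8*v + 16) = (v - 4)^2*(v - 4)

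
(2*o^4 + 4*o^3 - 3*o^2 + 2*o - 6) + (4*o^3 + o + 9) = 2*o^4 + 8*o^3 - 3*o^2 + 3*o + 3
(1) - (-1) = 2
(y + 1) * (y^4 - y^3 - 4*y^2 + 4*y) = y^5 - 5*y^3 + 4*y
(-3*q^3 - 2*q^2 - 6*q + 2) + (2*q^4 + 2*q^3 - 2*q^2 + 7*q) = 2*q^4 - q^3 - 4*q^2 + q + 2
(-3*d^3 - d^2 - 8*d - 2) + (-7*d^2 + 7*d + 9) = -3*d^3 - 8*d^2 - d + 7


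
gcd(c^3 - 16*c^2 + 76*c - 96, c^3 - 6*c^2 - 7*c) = 1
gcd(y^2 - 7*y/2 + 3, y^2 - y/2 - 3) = y - 2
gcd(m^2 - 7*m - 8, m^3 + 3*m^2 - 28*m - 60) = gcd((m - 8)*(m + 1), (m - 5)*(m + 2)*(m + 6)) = 1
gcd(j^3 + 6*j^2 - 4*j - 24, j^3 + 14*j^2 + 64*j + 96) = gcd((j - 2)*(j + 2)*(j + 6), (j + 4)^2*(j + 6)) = j + 6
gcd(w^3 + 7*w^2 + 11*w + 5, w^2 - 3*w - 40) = w + 5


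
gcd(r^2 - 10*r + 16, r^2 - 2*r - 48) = r - 8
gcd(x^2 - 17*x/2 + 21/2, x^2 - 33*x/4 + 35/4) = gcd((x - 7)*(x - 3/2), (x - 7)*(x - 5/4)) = x - 7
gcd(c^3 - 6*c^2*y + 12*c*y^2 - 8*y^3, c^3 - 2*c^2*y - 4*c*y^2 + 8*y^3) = c^2 - 4*c*y + 4*y^2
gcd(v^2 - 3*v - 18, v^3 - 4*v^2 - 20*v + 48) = v - 6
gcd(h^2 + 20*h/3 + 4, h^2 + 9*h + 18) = h + 6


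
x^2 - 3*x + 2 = (x - 2)*(x - 1)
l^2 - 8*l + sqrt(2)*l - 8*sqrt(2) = (l - 8)*(l + sqrt(2))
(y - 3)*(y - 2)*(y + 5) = y^3 - 19*y + 30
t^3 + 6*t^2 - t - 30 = (t - 2)*(t + 3)*(t + 5)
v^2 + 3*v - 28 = (v - 4)*(v + 7)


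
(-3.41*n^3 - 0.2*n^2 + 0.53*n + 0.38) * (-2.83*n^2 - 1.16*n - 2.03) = 9.6503*n^5 + 4.5216*n^4 + 5.6544*n^3 - 1.2842*n^2 - 1.5167*n - 0.7714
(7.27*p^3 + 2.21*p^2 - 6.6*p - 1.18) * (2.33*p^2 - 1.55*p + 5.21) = 16.9391*p^5 - 6.1192*p^4 + 19.0732*p^3 + 18.9947*p^2 - 32.557*p - 6.1478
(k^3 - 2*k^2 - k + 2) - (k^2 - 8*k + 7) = k^3 - 3*k^2 + 7*k - 5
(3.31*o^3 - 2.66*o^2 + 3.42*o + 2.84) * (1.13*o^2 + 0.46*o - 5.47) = 3.7403*o^5 - 1.4832*o^4 - 15.4647*o^3 + 19.3326*o^2 - 17.401*o - 15.5348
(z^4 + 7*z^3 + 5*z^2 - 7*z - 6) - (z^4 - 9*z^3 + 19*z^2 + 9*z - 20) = 16*z^3 - 14*z^2 - 16*z + 14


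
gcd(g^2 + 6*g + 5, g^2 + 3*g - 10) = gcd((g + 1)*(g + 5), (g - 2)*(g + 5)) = g + 5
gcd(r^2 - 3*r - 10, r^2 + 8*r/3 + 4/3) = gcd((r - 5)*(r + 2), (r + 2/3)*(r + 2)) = r + 2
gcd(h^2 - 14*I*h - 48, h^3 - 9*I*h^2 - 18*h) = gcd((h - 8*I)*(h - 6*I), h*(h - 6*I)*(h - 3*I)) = h - 6*I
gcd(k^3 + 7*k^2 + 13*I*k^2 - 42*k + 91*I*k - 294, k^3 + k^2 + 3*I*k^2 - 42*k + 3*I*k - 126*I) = k + 7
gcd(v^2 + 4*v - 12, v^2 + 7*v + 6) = v + 6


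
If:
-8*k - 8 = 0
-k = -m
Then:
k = -1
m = -1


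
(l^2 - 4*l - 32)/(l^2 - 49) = (l^2 - 4*l - 32)/(l^2 - 49)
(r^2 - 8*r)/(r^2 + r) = (r - 8)/(r + 1)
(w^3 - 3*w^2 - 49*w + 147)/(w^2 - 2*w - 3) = (w^2 - 49)/(w + 1)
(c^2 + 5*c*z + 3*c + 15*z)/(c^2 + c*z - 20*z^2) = (-c - 3)/(-c + 4*z)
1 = 1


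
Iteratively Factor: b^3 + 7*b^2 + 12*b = (b)*(b^2 + 7*b + 12) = b*(b + 4)*(b + 3)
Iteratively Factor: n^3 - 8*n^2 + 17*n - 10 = (n - 5)*(n^2 - 3*n + 2) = (n - 5)*(n - 2)*(n - 1)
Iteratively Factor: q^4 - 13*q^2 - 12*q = (q + 3)*(q^3 - 3*q^2 - 4*q) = (q + 1)*(q + 3)*(q^2 - 4*q) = q*(q + 1)*(q + 3)*(q - 4)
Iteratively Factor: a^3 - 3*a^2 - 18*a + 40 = (a - 2)*(a^2 - a - 20) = (a - 5)*(a - 2)*(a + 4)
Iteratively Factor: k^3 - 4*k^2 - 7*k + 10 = (k - 1)*(k^2 - 3*k - 10) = (k - 5)*(k - 1)*(k + 2)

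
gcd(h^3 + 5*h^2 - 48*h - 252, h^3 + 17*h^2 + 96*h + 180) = h^2 + 12*h + 36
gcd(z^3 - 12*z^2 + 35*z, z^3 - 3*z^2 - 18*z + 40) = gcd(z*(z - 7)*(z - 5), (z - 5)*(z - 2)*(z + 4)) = z - 5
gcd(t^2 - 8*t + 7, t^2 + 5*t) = 1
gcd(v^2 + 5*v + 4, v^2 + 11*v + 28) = v + 4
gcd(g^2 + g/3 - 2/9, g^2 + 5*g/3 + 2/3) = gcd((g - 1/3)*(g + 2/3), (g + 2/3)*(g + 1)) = g + 2/3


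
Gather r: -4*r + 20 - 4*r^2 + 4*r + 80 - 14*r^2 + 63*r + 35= -18*r^2 + 63*r + 135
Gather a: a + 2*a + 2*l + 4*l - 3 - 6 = 3*a + 6*l - 9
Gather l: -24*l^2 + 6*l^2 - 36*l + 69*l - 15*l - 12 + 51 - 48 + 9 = -18*l^2 + 18*l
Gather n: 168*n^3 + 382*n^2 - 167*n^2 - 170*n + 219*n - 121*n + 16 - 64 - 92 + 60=168*n^3 + 215*n^2 - 72*n - 80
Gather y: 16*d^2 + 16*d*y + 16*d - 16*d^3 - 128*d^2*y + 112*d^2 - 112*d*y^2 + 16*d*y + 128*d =-16*d^3 + 128*d^2 - 112*d*y^2 + 144*d + y*(-128*d^2 + 32*d)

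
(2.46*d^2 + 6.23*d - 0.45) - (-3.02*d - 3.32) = 2.46*d^2 + 9.25*d + 2.87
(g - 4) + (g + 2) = 2*g - 2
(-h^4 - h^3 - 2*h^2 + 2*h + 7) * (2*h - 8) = -2*h^5 + 6*h^4 + 4*h^3 + 20*h^2 - 2*h - 56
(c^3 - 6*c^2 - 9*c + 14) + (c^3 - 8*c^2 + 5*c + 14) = 2*c^3 - 14*c^2 - 4*c + 28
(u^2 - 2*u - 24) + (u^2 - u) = 2*u^2 - 3*u - 24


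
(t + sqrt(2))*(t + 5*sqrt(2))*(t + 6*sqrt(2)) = t^3 + 12*sqrt(2)*t^2 + 82*t + 60*sqrt(2)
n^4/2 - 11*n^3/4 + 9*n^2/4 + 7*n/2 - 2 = (n/2 + 1/2)*(n - 4)*(n - 2)*(n - 1/2)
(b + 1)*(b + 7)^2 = b^3 + 15*b^2 + 63*b + 49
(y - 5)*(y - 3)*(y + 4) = y^3 - 4*y^2 - 17*y + 60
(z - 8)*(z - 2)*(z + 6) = z^3 - 4*z^2 - 44*z + 96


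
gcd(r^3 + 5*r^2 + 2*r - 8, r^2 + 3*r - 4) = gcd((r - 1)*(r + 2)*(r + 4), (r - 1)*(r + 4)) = r^2 + 3*r - 4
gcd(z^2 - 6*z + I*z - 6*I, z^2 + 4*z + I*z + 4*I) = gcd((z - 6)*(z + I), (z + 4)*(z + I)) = z + I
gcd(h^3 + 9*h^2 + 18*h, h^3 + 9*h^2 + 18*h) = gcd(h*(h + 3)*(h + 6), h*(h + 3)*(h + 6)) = h^3 + 9*h^2 + 18*h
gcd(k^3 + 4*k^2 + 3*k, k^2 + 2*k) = k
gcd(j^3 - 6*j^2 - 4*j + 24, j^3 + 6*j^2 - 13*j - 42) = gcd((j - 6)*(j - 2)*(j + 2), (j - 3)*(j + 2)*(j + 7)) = j + 2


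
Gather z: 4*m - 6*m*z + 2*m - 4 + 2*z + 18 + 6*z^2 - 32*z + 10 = 6*m + 6*z^2 + z*(-6*m - 30) + 24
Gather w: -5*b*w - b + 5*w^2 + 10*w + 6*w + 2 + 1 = -b + 5*w^2 + w*(16 - 5*b) + 3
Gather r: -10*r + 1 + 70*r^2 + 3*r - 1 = 70*r^2 - 7*r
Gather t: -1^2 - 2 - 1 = -4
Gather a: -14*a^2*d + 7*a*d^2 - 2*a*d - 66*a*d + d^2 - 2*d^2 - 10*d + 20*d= -14*a^2*d + a*(7*d^2 - 68*d) - d^2 + 10*d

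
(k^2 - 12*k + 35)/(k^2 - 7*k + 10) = (k - 7)/(k - 2)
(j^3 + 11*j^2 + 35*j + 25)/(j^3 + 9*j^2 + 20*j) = (j^2 + 6*j + 5)/(j*(j + 4))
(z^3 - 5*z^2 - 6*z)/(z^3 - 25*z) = (z^2 - 5*z - 6)/(z^2 - 25)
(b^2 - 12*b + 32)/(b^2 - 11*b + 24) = (b - 4)/(b - 3)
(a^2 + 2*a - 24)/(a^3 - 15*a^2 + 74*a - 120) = (a + 6)/(a^2 - 11*a + 30)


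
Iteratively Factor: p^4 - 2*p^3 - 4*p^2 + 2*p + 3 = (p + 1)*(p^3 - 3*p^2 - p + 3) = (p + 1)^2*(p^2 - 4*p + 3) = (p - 3)*(p + 1)^2*(p - 1)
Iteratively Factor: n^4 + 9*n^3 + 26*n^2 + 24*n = (n + 3)*(n^3 + 6*n^2 + 8*n) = (n + 2)*(n + 3)*(n^2 + 4*n) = n*(n + 2)*(n + 3)*(n + 4)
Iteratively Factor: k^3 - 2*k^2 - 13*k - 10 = (k - 5)*(k^2 + 3*k + 2) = (k - 5)*(k + 2)*(k + 1)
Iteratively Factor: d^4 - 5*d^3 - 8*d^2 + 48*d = (d - 4)*(d^3 - d^2 - 12*d) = (d - 4)*(d + 3)*(d^2 - 4*d) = (d - 4)^2*(d + 3)*(d)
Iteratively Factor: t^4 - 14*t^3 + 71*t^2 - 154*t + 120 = (t - 2)*(t^3 - 12*t^2 + 47*t - 60) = (t - 3)*(t - 2)*(t^2 - 9*t + 20) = (t - 4)*(t - 3)*(t - 2)*(t - 5)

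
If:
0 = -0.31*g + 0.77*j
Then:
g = 2.48387096774194*j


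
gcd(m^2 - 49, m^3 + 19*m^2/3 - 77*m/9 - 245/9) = m + 7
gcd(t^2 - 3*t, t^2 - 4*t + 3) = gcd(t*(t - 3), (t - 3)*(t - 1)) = t - 3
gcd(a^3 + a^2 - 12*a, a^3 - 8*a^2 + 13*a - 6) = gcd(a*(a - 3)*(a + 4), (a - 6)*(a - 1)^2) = 1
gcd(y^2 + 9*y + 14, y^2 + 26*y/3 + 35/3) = y + 7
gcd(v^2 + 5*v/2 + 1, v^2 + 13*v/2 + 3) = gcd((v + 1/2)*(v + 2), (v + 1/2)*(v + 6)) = v + 1/2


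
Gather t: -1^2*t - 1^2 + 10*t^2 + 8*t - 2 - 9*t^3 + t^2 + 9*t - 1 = -9*t^3 + 11*t^2 + 16*t - 4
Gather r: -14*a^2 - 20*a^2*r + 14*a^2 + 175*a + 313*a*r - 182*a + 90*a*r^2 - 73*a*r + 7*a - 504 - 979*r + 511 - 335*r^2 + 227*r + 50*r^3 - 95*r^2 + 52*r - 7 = 50*r^3 + r^2*(90*a - 430) + r*(-20*a^2 + 240*a - 700)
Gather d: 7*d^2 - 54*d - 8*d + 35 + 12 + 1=7*d^2 - 62*d + 48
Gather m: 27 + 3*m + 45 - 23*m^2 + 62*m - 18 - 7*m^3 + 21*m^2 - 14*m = -7*m^3 - 2*m^2 + 51*m + 54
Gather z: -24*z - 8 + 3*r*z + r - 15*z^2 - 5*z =r - 15*z^2 + z*(3*r - 29) - 8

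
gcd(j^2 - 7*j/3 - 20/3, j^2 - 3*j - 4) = j - 4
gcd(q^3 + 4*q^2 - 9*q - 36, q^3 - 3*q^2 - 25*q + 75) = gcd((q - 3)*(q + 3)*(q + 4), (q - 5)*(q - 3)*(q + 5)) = q - 3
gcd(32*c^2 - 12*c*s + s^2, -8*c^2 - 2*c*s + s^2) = -4*c + s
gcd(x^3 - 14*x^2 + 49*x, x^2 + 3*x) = x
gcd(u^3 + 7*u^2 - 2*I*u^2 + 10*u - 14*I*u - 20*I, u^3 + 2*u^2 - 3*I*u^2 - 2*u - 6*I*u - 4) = u^2 + u*(2 - 2*I) - 4*I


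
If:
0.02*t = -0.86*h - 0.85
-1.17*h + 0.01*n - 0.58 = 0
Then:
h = -0.0232558139534884*t - 0.988372093023256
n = -2.72093023255814*t - 57.6395348837209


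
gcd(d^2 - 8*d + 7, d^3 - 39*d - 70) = d - 7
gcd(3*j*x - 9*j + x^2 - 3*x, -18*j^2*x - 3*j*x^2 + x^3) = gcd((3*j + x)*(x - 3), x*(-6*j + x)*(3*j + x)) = 3*j + x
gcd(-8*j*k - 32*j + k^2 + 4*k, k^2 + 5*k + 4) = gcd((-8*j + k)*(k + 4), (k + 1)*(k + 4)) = k + 4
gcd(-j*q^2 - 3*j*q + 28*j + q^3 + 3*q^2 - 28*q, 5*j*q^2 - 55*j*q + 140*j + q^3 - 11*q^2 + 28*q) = q - 4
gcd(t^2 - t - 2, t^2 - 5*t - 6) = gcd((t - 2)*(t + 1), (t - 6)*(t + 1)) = t + 1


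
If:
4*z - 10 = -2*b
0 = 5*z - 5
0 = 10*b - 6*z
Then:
No Solution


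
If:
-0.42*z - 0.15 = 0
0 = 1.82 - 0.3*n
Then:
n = 6.07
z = -0.36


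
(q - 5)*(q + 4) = q^2 - q - 20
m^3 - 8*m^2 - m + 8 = (m - 8)*(m - 1)*(m + 1)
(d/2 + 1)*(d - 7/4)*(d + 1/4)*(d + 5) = d^4/2 + 11*d^3/4 - 15*d^2/32 - 289*d/32 - 35/16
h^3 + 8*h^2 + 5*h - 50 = (h - 2)*(h + 5)^2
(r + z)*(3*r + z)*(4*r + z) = 12*r^3 + 19*r^2*z + 8*r*z^2 + z^3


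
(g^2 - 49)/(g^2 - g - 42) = (g + 7)/(g + 6)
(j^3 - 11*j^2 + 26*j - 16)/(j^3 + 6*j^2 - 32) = (j^2 - 9*j + 8)/(j^2 + 8*j + 16)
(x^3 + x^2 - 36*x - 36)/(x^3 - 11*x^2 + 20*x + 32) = (x^2 - 36)/(x^2 - 12*x + 32)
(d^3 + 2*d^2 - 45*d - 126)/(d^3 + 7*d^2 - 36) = (d - 7)/(d - 2)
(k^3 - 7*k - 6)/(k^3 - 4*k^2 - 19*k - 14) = (k - 3)/(k - 7)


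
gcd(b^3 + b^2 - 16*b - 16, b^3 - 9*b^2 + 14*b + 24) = b^2 - 3*b - 4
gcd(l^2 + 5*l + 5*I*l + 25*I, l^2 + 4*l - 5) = l + 5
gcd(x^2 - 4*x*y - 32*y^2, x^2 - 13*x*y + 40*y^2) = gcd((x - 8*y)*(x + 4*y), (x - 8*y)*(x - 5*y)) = x - 8*y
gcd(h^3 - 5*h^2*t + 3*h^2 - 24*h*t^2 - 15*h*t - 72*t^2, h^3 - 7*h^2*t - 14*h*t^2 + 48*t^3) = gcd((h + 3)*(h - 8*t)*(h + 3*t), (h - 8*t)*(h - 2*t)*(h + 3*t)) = -h^2 + 5*h*t + 24*t^2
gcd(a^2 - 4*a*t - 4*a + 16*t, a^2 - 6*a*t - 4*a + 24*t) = a - 4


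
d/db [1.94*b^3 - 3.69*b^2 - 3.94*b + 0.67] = 5.82*b^2 - 7.38*b - 3.94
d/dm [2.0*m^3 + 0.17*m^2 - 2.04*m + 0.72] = 6.0*m^2 + 0.34*m - 2.04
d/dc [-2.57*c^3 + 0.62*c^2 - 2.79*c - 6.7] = -7.71*c^2 + 1.24*c - 2.79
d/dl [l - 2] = 1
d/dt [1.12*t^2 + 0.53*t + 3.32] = 2.24*t + 0.53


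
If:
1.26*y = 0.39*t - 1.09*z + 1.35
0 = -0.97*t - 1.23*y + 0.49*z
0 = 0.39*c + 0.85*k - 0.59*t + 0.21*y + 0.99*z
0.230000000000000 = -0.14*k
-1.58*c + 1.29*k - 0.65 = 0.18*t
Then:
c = -2.75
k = -1.64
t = 8.78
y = -3.55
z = 8.48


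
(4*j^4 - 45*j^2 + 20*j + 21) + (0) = 4*j^4 - 45*j^2 + 20*j + 21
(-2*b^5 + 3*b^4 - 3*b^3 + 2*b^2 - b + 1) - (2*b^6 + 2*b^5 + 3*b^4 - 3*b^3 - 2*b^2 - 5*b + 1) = -2*b^6 - 4*b^5 + 4*b^2 + 4*b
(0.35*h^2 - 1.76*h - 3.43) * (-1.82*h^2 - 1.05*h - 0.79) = -0.637*h^4 + 2.8357*h^3 + 7.8141*h^2 + 4.9919*h + 2.7097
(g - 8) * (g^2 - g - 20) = g^3 - 9*g^2 - 12*g + 160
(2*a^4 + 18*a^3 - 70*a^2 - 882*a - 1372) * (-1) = -2*a^4 - 18*a^3 + 70*a^2 + 882*a + 1372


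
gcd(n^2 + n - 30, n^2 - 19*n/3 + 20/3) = n - 5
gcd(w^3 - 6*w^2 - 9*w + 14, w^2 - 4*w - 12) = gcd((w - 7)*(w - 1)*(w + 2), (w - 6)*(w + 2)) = w + 2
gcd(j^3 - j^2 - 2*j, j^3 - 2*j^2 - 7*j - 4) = j + 1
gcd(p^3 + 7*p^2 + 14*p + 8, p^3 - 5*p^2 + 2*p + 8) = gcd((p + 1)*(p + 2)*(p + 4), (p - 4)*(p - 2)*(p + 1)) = p + 1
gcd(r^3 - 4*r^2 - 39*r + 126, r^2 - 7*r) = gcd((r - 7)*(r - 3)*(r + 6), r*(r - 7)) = r - 7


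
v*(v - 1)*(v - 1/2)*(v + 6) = v^4 + 9*v^3/2 - 17*v^2/2 + 3*v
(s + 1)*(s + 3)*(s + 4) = s^3 + 8*s^2 + 19*s + 12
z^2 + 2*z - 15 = (z - 3)*(z + 5)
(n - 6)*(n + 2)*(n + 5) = n^3 + n^2 - 32*n - 60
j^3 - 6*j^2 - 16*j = j*(j - 8)*(j + 2)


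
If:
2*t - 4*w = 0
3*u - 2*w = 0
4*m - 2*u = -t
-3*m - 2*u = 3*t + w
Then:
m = 0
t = 0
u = 0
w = 0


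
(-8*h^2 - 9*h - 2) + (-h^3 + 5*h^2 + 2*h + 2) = -h^3 - 3*h^2 - 7*h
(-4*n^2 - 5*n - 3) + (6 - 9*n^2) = -13*n^2 - 5*n + 3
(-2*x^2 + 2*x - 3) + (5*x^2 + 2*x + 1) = 3*x^2 + 4*x - 2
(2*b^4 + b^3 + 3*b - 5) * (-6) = -12*b^4 - 6*b^3 - 18*b + 30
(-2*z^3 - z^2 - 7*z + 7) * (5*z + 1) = -10*z^4 - 7*z^3 - 36*z^2 + 28*z + 7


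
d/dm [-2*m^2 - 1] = -4*m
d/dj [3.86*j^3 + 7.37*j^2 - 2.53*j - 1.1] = 11.58*j^2 + 14.74*j - 2.53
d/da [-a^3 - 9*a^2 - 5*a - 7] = -3*a^2 - 18*a - 5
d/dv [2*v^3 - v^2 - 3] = 2*v*(3*v - 1)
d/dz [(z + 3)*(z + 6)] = 2*z + 9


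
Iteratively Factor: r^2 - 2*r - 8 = (r - 4)*(r + 2)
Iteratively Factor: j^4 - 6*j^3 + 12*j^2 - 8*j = (j - 2)*(j^3 - 4*j^2 + 4*j) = (j - 2)^2*(j^2 - 2*j) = (j - 2)^3*(j)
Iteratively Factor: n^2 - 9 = (n + 3)*(n - 3)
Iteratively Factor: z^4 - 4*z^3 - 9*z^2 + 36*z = (z - 4)*(z^3 - 9*z) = (z - 4)*(z + 3)*(z^2 - 3*z) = (z - 4)*(z - 3)*(z + 3)*(z)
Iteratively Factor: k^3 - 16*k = (k)*(k^2 - 16) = k*(k + 4)*(k - 4)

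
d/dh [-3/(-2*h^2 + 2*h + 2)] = 3*(1 - 2*h)/(2*(-h^2 + h + 1)^2)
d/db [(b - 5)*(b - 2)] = 2*b - 7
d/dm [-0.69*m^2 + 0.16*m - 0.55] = 0.16 - 1.38*m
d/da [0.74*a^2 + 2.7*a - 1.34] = 1.48*a + 2.7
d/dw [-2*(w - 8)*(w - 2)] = 20 - 4*w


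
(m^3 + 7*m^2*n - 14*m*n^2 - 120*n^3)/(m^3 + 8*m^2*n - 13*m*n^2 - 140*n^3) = (m + 6*n)/(m + 7*n)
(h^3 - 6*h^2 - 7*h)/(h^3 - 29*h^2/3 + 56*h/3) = 3*(h + 1)/(3*h - 8)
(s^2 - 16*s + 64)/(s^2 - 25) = (s^2 - 16*s + 64)/(s^2 - 25)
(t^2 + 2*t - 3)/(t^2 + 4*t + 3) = (t - 1)/(t + 1)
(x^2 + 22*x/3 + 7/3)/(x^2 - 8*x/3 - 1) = (x + 7)/(x - 3)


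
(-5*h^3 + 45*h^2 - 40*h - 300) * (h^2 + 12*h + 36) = -5*h^5 - 15*h^4 + 320*h^3 + 840*h^2 - 5040*h - 10800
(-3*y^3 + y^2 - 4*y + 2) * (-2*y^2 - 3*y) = 6*y^5 + 7*y^4 + 5*y^3 + 8*y^2 - 6*y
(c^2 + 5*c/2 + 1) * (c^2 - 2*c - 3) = c^4 + c^3/2 - 7*c^2 - 19*c/2 - 3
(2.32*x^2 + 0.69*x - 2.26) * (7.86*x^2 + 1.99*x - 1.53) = 18.2352*x^4 + 10.0402*x^3 - 19.9401*x^2 - 5.5531*x + 3.4578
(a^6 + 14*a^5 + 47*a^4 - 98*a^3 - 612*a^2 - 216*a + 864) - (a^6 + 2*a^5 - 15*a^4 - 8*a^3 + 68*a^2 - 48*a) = 12*a^5 + 62*a^4 - 90*a^3 - 680*a^2 - 168*a + 864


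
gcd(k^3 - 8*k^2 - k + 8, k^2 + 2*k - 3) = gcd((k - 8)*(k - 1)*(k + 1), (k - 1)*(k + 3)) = k - 1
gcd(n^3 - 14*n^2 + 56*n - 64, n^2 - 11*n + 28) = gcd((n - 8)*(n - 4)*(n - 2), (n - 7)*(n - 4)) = n - 4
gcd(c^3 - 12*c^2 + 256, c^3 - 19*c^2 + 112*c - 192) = c^2 - 16*c + 64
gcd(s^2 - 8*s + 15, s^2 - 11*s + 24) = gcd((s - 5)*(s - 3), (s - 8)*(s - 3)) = s - 3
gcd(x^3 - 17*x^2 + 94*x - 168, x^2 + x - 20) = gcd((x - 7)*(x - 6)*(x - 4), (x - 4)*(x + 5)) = x - 4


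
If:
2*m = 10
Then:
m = 5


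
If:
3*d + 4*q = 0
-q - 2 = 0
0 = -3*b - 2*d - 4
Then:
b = -28/9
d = 8/3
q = -2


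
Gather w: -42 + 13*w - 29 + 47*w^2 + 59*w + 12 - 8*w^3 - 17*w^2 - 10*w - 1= -8*w^3 + 30*w^2 + 62*w - 60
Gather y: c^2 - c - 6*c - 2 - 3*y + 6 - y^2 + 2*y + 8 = c^2 - 7*c - y^2 - y + 12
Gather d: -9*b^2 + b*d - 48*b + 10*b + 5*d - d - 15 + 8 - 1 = -9*b^2 - 38*b + d*(b + 4) - 8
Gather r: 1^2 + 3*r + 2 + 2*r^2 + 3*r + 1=2*r^2 + 6*r + 4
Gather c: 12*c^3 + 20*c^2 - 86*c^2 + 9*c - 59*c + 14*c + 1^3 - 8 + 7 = 12*c^3 - 66*c^2 - 36*c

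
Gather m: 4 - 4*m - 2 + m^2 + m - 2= m^2 - 3*m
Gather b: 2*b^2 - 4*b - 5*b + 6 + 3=2*b^2 - 9*b + 9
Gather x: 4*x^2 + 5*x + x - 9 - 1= 4*x^2 + 6*x - 10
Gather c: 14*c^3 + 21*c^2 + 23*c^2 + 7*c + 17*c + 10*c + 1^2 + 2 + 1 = 14*c^3 + 44*c^2 + 34*c + 4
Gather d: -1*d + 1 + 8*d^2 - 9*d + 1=8*d^2 - 10*d + 2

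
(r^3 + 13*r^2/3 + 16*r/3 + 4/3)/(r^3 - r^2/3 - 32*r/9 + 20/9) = 3*(3*r^2 + 7*r + 2)/(9*r^2 - 21*r + 10)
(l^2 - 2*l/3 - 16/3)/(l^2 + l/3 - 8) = (l + 2)/(l + 3)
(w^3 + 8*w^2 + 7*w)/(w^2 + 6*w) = (w^2 + 8*w + 7)/(w + 6)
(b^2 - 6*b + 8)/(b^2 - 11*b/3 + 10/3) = 3*(b - 4)/(3*b - 5)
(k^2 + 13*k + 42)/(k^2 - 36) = (k + 7)/(k - 6)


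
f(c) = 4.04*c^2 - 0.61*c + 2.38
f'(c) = 8.08*c - 0.61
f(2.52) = 26.50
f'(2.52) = 19.75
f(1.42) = 9.66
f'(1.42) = 10.86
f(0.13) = 2.37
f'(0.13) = 0.44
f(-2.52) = 29.57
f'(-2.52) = -20.97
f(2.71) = 30.40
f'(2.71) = 21.29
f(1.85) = 15.08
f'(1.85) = 14.34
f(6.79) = 184.50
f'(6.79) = 54.25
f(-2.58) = 30.85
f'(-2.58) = -21.46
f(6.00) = 144.16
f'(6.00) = 47.87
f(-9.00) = 335.11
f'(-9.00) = -73.33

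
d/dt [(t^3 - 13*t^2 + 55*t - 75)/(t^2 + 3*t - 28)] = (t^4 + 6*t^3 - 178*t^2 + 878*t - 1315)/(t^4 + 6*t^3 - 47*t^2 - 168*t + 784)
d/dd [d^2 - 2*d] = 2*d - 2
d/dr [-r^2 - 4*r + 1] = -2*r - 4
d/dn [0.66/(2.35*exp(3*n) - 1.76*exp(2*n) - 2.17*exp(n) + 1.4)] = (-4.653*exp(2*n) + 2.3232*exp(n) + 1.4322)*exp(n)/(2.35*exp(3*n) - 1.76*exp(2*n) - 2.17*exp(n) + 1.4)^2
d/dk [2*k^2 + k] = 4*k + 1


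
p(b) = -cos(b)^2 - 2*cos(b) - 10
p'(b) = 2*sin(b)*cos(b) + 2*sin(b)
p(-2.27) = -9.13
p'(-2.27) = -0.55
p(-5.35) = -11.54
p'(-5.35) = 2.56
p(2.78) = -9.00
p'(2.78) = 0.05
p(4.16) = -9.23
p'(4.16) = -0.81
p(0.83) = -11.81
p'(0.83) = 2.47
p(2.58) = -9.02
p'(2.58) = 0.16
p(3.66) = -9.02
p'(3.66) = -0.13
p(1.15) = -10.98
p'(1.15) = 2.57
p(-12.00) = -12.40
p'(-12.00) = 1.98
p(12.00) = -12.40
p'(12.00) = -1.98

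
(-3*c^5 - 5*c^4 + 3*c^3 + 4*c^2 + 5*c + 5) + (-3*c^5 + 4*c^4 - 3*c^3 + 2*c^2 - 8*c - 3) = -6*c^5 - c^4 + 6*c^2 - 3*c + 2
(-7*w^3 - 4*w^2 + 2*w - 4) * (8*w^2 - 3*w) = -56*w^5 - 11*w^4 + 28*w^3 - 38*w^2 + 12*w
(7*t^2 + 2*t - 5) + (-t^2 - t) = 6*t^2 + t - 5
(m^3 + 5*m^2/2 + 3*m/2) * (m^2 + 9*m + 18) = m^5 + 23*m^4/2 + 42*m^3 + 117*m^2/2 + 27*m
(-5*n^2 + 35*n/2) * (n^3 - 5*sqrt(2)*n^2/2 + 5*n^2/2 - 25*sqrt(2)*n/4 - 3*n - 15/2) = -5*n^5 + 5*n^4 + 25*sqrt(2)*n^4/2 - 25*sqrt(2)*n^3/2 + 235*n^3/4 - 875*sqrt(2)*n^2/8 - 15*n^2 - 525*n/4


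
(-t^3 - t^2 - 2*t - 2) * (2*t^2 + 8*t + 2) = -2*t^5 - 10*t^4 - 14*t^3 - 22*t^2 - 20*t - 4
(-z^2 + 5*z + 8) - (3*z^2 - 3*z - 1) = -4*z^2 + 8*z + 9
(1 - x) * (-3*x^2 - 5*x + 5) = 3*x^3 + 2*x^2 - 10*x + 5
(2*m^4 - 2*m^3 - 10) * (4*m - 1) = 8*m^5 - 10*m^4 + 2*m^3 - 40*m + 10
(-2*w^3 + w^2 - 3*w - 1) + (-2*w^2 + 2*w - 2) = -2*w^3 - w^2 - w - 3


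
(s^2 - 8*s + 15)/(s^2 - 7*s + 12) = (s - 5)/(s - 4)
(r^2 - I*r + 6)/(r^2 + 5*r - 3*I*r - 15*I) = (r + 2*I)/(r + 5)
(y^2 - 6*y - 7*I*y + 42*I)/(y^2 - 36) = (y - 7*I)/(y + 6)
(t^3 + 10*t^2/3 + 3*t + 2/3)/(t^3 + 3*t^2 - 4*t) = (3*t^3 + 10*t^2 + 9*t + 2)/(3*t*(t^2 + 3*t - 4))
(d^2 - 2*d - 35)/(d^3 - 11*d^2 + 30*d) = (d^2 - 2*d - 35)/(d*(d^2 - 11*d + 30))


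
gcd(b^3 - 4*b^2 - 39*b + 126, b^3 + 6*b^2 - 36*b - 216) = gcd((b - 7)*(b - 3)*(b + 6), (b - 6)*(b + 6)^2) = b + 6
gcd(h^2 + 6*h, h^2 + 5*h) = h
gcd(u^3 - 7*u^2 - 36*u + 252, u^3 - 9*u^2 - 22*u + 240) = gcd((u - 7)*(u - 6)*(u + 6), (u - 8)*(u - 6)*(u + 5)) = u - 6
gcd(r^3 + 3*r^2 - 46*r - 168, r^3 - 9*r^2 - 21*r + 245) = r - 7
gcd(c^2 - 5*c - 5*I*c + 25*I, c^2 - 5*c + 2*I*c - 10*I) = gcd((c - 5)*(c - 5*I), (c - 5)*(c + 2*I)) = c - 5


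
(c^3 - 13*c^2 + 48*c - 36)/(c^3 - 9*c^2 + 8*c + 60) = (c^2 - 7*c + 6)/(c^2 - 3*c - 10)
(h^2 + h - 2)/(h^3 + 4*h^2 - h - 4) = (h + 2)/(h^2 + 5*h + 4)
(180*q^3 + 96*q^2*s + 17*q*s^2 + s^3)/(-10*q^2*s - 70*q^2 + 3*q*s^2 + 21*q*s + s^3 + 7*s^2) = (-36*q^2 - 12*q*s - s^2)/(2*q*s + 14*q - s^2 - 7*s)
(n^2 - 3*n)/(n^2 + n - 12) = n/(n + 4)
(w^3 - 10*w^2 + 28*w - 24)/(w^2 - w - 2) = (w^2 - 8*w + 12)/(w + 1)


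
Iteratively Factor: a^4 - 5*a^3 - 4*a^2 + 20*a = (a + 2)*(a^3 - 7*a^2 + 10*a) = (a - 5)*(a + 2)*(a^2 - 2*a) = (a - 5)*(a - 2)*(a + 2)*(a)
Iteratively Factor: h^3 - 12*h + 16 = (h - 2)*(h^2 + 2*h - 8) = (h - 2)^2*(h + 4)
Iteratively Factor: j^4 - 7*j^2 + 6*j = (j - 2)*(j^3 + 2*j^2 - 3*j) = (j - 2)*(j - 1)*(j^2 + 3*j) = j*(j - 2)*(j - 1)*(j + 3)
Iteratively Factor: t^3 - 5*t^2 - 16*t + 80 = (t - 5)*(t^2 - 16) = (t - 5)*(t - 4)*(t + 4)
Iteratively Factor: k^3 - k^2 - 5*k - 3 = (k - 3)*(k^2 + 2*k + 1) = (k - 3)*(k + 1)*(k + 1)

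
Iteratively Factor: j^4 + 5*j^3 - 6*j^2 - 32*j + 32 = (j + 4)*(j^3 + j^2 - 10*j + 8) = (j - 1)*(j + 4)*(j^2 + 2*j - 8) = (j - 2)*(j - 1)*(j + 4)*(j + 4)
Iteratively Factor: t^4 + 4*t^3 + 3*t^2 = (t)*(t^3 + 4*t^2 + 3*t) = t*(t + 3)*(t^2 + t) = t*(t + 1)*(t + 3)*(t)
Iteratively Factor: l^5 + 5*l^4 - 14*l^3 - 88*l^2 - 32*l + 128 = (l - 1)*(l^4 + 6*l^3 - 8*l^2 - 96*l - 128) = (l - 1)*(l + 2)*(l^3 + 4*l^2 - 16*l - 64) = (l - 4)*(l - 1)*(l + 2)*(l^2 + 8*l + 16) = (l - 4)*(l - 1)*(l + 2)*(l + 4)*(l + 4)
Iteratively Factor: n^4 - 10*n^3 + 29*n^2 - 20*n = (n - 5)*(n^3 - 5*n^2 + 4*n) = (n - 5)*(n - 4)*(n^2 - n) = n*(n - 5)*(n - 4)*(n - 1)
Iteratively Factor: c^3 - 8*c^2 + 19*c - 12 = (c - 3)*(c^2 - 5*c + 4) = (c - 4)*(c - 3)*(c - 1)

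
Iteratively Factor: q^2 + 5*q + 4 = (q + 1)*(q + 4)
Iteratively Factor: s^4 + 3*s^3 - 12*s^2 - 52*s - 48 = (s + 2)*(s^3 + s^2 - 14*s - 24) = (s - 4)*(s + 2)*(s^2 + 5*s + 6) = (s - 4)*(s + 2)^2*(s + 3)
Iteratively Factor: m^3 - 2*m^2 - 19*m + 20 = (m - 5)*(m^2 + 3*m - 4) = (m - 5)*(m - 1)*(m + 4)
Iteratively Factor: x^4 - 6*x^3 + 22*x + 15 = (x + 1)*(x^3 - 7*x^2 + 7*x + 15) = (x - 5)*(x + 1)*(x^2 - 2*x - 3) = (x - 5)*(x - 3)*(x + 1)*(x + 1)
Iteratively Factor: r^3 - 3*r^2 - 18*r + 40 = (r - 5)*(r^2 + 2*r - 8) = (r - 5)*(r - 2)*(r + 4)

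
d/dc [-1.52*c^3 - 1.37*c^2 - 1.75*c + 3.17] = -4.56*c^2 - 2.74*c - 1.75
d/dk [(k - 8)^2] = 2*k - 16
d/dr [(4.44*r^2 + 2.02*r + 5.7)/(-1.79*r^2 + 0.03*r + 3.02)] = (3.749*r^2 + 47.2236*r + 5.9294)/(3.2041*r^4 - 0.1074*r^3 - 10.8107*r^2 + 0.1812*r + 9.1204)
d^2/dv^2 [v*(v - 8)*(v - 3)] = 6*v - 22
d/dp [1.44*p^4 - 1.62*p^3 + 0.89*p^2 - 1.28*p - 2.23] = 5.76*p^3 - 4.86*p^2 + 1.78*p - 1.28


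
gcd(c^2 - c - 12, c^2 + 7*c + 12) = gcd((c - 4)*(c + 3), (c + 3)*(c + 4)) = c + 3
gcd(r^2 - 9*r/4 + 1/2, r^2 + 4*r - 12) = r - 2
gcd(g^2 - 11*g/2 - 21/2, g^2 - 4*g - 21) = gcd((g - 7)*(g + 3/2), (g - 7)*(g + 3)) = g - 7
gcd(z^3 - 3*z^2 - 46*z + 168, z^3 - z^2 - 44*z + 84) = z^2 + z - 42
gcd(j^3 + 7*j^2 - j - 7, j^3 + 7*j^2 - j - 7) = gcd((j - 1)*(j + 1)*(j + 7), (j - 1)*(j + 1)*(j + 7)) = j^3 + 7*j^2 - j - 7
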